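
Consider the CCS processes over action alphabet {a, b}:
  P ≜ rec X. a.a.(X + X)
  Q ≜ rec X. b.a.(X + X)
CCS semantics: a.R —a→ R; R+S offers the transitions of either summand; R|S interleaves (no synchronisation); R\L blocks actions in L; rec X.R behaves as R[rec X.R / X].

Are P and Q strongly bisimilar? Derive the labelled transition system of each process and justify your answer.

NO

P's transition system — 3 states:
  m0 = rec X. a.a.(X + X) ⊢ -a-> m1
  m1 = a.((rec X. a.a.(X + X)) + (rec X. a.a.(X + X))) ⊢ -a-> m2
  m2 = (rec X. a.a.(X + X)) + (rec X. a.a.(X + X)) ⊢ -a-> m1
Q's transition system — 3 states:
  n0 = rec X. b.a.(X + X) ⊢ -b-> n1
  n1 = a.((rec X. b.a.(X + X)) + (rec X. b.a.(X + X))) ⊢ -a-> n2
  n2 = (rec X. b.a.(X + X)) + (rec X. b.a.(X + X)) ⊢ -b-> n1
Coarsest stable partition (strong bisimilarity classes):
  B0 = {m0, m1, m2}
  B1 = {n0, n2}
  B2 = {n1}
m0 ∈ B0, n0 ∈ B1 → different blocks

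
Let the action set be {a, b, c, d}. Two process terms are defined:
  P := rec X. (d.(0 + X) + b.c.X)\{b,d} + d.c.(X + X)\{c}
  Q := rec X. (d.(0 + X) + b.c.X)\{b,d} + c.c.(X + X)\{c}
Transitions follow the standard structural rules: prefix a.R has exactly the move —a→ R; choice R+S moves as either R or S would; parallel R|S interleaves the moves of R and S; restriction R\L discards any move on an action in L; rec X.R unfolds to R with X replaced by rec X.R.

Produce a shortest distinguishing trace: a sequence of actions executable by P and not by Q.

d

P's transition system — 4 states:
  u0 = rec X. (d.(0 + X) + b.c.X)\{b,d} + d.c.(X + X)\{c} :: --d--▸ u1
  u1 = c.((rec X. (d.(0 + X) + b.c.X)\{b,d} + d.c.(X + X)\{c}) + (rec X. (d.(0 + X) + b.c.X)\{b,d} + d.c.(X + X)\{c}))\{c} :: --c--▸ u2
  u2 = ((rec X. (d.(0 + X) + b.c.X)\{b,d} + d.c.(X + X)\{c}) + (rec X. (d.(0 + X) + b.c.X)\{b,d} + d.c.(X + X)\{c}))\{c} :: --d--▸ u3
  u3 = (c.((rec X. (d.(0 + X) + b.c.X)\{b,d} + d.c.(X + X)\{c}) + (rec X. (d.(0 + X) + b.c.X)\{b,d} + d.c.(X + X)\{c}))\{c})\{c} :: ∅
Q's transition system — 3 states:
  v0 = rec X. (d.(0 + X) + b.c.X)\{b,d} + c.c.(X + X)\{c} :: --c--▸ v1
  v1 = c.((rec X. (d.(0 + X) + b.c.X)\{b,d} + c.c.(X + X)\{c}) + (rec X. (d.(0 + X) + b.c.X)\{b,d} + c.c.(X + X)\{c}))\{c} :: --c--▸ v2
  v2 = ((rec X. (d.(0 + X) + b.c.X)\{b,d} + c.c.(X + X)\{c}) + (rec X. (d.(0 + X) + b.c.X)\{b,d} + c.c.(X + X)\{c}))\{c} :: ∅
Run σ = ⟨d⟩ on P: start {u0}
  [1] d ⇒ {u1}
  P completes σ.
Run σ = ⟨d⟩ on Q: start {v0}
  [1] d ⇒ ∅  — Q cannot continue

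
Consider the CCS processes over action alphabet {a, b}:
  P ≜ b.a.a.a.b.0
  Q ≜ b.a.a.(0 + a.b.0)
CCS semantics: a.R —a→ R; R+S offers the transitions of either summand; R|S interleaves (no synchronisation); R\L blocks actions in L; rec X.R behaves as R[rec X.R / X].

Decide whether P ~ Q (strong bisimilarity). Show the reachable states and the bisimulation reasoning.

Reachable graph of P (6 states):
  p0 = b.a.a.a.b.0 ⊢ =b=> p1
  p1 = a.a.a.b.0 ⊢ =a=> p2
  p2 = a.a.b.0 ⊢ =a=> p3
  p3 = a.b.0 ⊢ =a=> p4
  p4 = b.0 ⊢ =b=> p5
  p5 = 0 ⊢ stopped
Reachable graph of Q (6 states):
  q0 = b.a.a.(0 + a.b.0) ⊢ =b=> q1
  q1 = a.a.(0 + a.b.0) ⊢ =a=> q2
  q2 = a.(0 + a.b.0) ⊢ =a=> q3
  q3 = 0 + a.b.0 ⊢ =a=> q4
  q4 = b.0 ⊢ =b=> q5
  q5 = 0 ⊢ stopped
Coarsest stable partition (strong bisimilarity classes):
  B0 = {p0, q0}
  B1 = {p1, q1}
  B2 = {p2, q2}
  B3 = {p3, q3}
  B4 = {p4, q4}
  B5 = {p5, q5}
p0 ∈ B0, q0 ∈ B0 → same block

bisimilar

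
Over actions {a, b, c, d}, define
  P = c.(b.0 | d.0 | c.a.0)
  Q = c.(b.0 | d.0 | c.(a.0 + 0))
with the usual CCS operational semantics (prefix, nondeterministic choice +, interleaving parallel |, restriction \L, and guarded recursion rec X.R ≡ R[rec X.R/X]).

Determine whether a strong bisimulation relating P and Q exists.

P ~ Q

Reachable graph of P (13 states):
  m0 = c.(b.0 | d.0 | c.a.0) → --c--▸ m1
  m1 = b.0 | d.0 | c.a.0 → --b--▸ m2, --c--▸ m3, --d--▸ m4
  m2 = 0 | d.0 | c.a.0 → --c--▸ m5, --d--▸ m6
  m3 = b.0 | d.0 | a.0 → --a--▸ m7, --b--▸ m5, --d--▸ m8
  m4 = b.0 | 0 | c.a.0 → --b--▸ m6, --c--▸ m8
  m5 = 0 | d.0 | a.0 → --a--▸ m9, --d--▸ m10
  m6 = 0 | 0 | c.a.0 → --c--▸ m10
  m7 = b.0 | d.0 | 0 → --b--▸ m9, --d--▸ m11
  m8 = b.0 | 0 | a.0 → --a--▸ m11, --b--▸ m10
  m9 = 0 | d.0 | 0 → --d--▸ m12
  m10 = 0 | 0 | a.0 → --a--▸ m12
  m11 = b.0 | 0 | 0 → --b--▸ m12
  m12 = 0 | 0 | 0 → ∅
Reachable graph of Q (13 states):
  n0 = c.(b.0 | d.0 | c.(a.0 + 0)) → --c--▸ n1
  n1 = b.0 | d.0 | c.(a.0 + 0) → --b--▸ n2, --c--▸ n3, --d--▸ n4
  n2 = 0 | d.0 | c.(a.0 + 0) → --c--▸ n5, --d--▸ n6
  n3 = b.0 | d.0 | (a.0 + 0) → --a--▸ n7, --b--▸ n5, --d--▸ n8
  n4 = b.0 | 0 | c.(a.0 + 0) → --b--▸ n6, --c--▸ n8
  n5 = 0 | d.0 | (a.0 + 0) → --a--▸ n9, --d--▸ n10
  n6 = 0 | 0 | c.(a.0 + 0) → --c--▸ n10
  n7 = b.0 | d.0 | 0 → --b--▸ n9, --d--▸ n11
  n8 = b.0 | 0 | (a.0 + 0) → --a--▸ n11, --b--▸ n10
  n9 = 0 | d.0 | 0 → --d--▸ n12
  n10 = 0 | 0 | (a.0 + 0) → --a--▸ n12
  n11 = b.0 | 0 | 0 → --b--▸ n12
  n12 = 0 | 0 | 0 → ∅
Partition-refinement fixed point:
  B0 = {m0, n0}
  B1 = {m1, n1}
  B2 = {m2, n2}
  B3 = {m5, n5}
  B4 = {m10, n10}
  B5 = {m12, n12}
  B6 = {m9, n9}
  B7 = {m6, n6}
  B8 = {m4, n4}
  B9 = {m8, n8}
  B10 = {m11, n11}
  B11 = {m3, n3}
  B12 = {m7, n7}
m0 ∈ B0, n0 ∈ B0 → same block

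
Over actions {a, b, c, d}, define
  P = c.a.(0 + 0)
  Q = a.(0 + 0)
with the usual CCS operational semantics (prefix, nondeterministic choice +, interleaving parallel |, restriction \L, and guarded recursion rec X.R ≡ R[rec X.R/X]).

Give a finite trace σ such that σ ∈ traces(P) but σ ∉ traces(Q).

LTS(P): 3 reachable states
  s0 = c.a.(0 + 0) → —c→ s1
  s1 = a.(0 + 0) → —a→ s2
  s2 = 0 + 0 → ·
LTS(Q): 2 reachable states
  t0 = a.(0 + 0) → —a→ t1
  t1 = 0 + 0 → ·
Executing c from P (initial set {s0}):
  [1] c ⇒ {s1}
  P completes σ.
Executing c from Q (initial set {t0}):
  [1] c ⇒ ∅  — Q cannot continue

c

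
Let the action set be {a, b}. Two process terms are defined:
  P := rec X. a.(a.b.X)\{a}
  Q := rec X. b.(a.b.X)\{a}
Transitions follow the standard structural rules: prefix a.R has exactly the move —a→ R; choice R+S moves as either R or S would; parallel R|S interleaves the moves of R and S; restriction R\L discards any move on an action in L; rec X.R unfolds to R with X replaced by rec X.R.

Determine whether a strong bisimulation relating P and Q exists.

Reachable graph of P (2 states):
  u0 = rec X. a.(a.b.X)\{a} → —a→ u1
  u1 = (a.b.(rec X. a.(a.b.X)\{a}))\{a} → (no moves)
Reachable graph of Q (2 states):
  v0 = rec X. b.(a.b.X)\{a} → —b→ v1
  v1 = (a.b.(rec X. b.(a.b.X)\{a}))\{a} → (no moves)
Coarsest stable partition (strong bisimilarity classes):
  B0 = {u0}
  B1 = {u1, v1}
  B2 = {v0}
u0 ∈ B0, v0 ∈ B2 → different blocks

P ≁ Q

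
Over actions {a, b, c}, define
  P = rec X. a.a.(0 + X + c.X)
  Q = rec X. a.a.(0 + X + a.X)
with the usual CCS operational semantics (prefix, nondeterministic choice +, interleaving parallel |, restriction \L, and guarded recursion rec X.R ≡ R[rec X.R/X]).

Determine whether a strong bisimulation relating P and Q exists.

Reachable graph of P (3 states):
  p0 = rec X. a.a.(0 + X + c.X) has moves --a--▸ p1
  p1 = a.(0 + (rec X. a.a.(0 + X + c.X)) + c.(rec X. a.a.(0 + X + c.X))) has moves --a--▸ p2
  p2 = 0 + (rec X. a.a.(0 + X + c.X)) + c.(rec X. a.a.(0 + X + c.X)) has moves --a--▸ p1, --c--▸ p0
Reachable graph of Q (3 states):
  q0 = rec X. a.a.(0 + X + a.X) has moves --a--▸ q1
  q1 = a.(0 + (rec X. a.a.(0 + X + a.X)) + a.(rec X. a.a.(0 + X + a.X))) has moves --a--▸ q2
  q2 = 0 + (rec X. a.a.(0 + X + a.X)) + a.(rec X. a.a.(0 + X + a.X)) has moves --a--▸ q0, --a--▸ q1
Bisimilarity quotient blocks:
  B0 = {p0}
  B1 = {p1}
  B2 = {p2}
  B3 = {q0, q1, q2}
p0 ∈ B0, q0 ∈ B3 → different blocks

NO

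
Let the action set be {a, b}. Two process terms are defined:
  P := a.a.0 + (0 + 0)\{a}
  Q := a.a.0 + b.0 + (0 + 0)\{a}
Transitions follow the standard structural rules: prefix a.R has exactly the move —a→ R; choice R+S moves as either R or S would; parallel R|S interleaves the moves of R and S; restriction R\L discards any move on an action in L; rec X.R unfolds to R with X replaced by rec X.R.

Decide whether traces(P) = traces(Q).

Reachable graph of P (3 states):
  m0 = a.a.0 + (0 + 0)\{a} has moves —a→ m1
  m1 = a.0 has moves —a→ m2
  m2 = 0 has moves deadlocked
Reachable graph of Q (3 states):
  n0 = a.a.0 + b.0 + (0 + 0)\{a} has moves —a→ n1, —b→ n2
  n1 = a.0 has moves —a→ n2
  n2 = 0 has moves deadlocked
Run σ = ⟨b⟩ on Q: start {n0}
  step 1 (b): {n2}
  — Q admits the full trace.
Run σ = ⟨b⟩ on P: start {m0}
  step 1 (b): ∅  — P cannot continue

trace-distinct — witness ⟨b⟩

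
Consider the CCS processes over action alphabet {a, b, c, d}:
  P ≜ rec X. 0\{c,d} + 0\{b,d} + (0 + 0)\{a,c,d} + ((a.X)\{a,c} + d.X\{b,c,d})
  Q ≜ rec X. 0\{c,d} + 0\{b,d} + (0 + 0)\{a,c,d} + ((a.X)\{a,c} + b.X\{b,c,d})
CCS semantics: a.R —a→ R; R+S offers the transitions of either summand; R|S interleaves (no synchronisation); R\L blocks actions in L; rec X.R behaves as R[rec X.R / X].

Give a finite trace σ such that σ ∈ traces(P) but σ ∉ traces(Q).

P's transition system — 2 states:
  s0 = rec X. 0\{c,d} + 0\{b,d} + (0 + 0)\{a,c,d} + ((a.X)\{a,c} + d.X\{b,c,d}) ⊢ -d-> s1
  s1 = (rec X. 0\{c,d} + 0\{b,d} + (0 + 0)\{a,c,d} + ((a.X)\{a,c} + d.X\{b,c,d}))\{b,c,d} ⊢ stopped
Q's transition system — 2 states:
  t0 = rec X. 0\{c,d} + 0\{b,d} + (0 + 0)\{a,c,d} + ((a.X)\{a,c} + b.X\{b,c,d}) ⊢ -b-> t1
  t1 = (rec X. 0\{c,d} + 0\{b,d} + (0 + 0)\{a,c,d} + ((a.X)\{a,c} + b.X\{b,c,d}))\{b,c,d} ⊢ stopped
Run σ = ⟨d⟩ on P: start {s0}
  step 1 (d): {s1}
  ✓ P
Run σ = ⟨d⟩ on Q: start {t0}
  step 1 (d): no successor for Q

d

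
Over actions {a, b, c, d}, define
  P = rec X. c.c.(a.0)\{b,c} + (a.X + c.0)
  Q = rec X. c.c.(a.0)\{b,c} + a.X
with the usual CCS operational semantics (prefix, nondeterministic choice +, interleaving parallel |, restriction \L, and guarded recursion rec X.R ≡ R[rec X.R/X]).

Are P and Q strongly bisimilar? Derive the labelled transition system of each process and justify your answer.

P ≁ Q

P's transition system — 5 states:
  s0 = rec X. c.c.(a.0)\{b,c} + (a.X + c.0) → —a→ s0, —c→ s1, —c→ s2
  s1 = 0 → ∅
  s2 = c.(a.0)\{b,c} → —c→ s3
  s3 = (a.0)\{b,c} → —a→ s4
  s4 = 0\{b,c} → ∅
Q's transition system — 4 states:
  t0 = rec X. c.c.(a.0)\{b,c} + a.X → —a→ t0, —c→ t1
  t1 = c.(a.0)\{b,c} → —c→ t2
  t2 = (a.0)\{b,c} → —a→ t3
  t3 = 0\{b,c} → ∅
Partition-refinement fixed point:
  B0 = {s0}
  B1 = {s2, t1}
  B2 = {s3, t2}
  B3 = {s1, s4, t3}
  B4 = {t0}
s0 ∈ B0, t0 ∈ B4 → different blocks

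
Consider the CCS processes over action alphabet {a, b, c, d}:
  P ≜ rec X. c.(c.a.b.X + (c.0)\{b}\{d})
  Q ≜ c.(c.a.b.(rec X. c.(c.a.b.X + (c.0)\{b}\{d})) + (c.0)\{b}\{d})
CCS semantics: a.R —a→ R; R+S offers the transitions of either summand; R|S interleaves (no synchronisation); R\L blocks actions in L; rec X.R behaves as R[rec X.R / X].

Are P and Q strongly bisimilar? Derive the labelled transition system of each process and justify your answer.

P's transition system — 5 states:
  s0 = rec X. c.(c.a.b.X + (c.0)\{b}\{d}) :: -c-> s1
  s1 = c.a.b.(rec X. c.(c.a.b.X + (c.0)\{b}\{d})) + (c.0)\{b}\{d} :: -c-> s2, -c-> s3
  s2 = 0\{b}\{d} :: ∅
  s3 = a.b.(rec X. c.(c.a.b.X + (c.0)\{b}\{d})) :: -a-> s4
  s4 = b.(rec X. c.(c.a.b.X + (c.0)\{b}\{d})) :: -b-> s0
Q's transition system — 6 states:
  t0 = c.(c.a.b.(rec X. c.(c.a.b.X + (c.0)\{b}\{d})) + (c.0)\{b}\{d}) :: -c-> t1
  t1 = c.a.b.(rec X. c.(c.a.b.X + (c.0)\{b}\{d})) + (c.0)\{b}\{d} :: -c-> t2, -c-> t3
  t2 = 0\{b}\{d} :: ∅
  t3 = a.b.(rec X. c.(c.a.b.X + (c.0)\{b}\{d})) :: -a-> t4
  t4 = b.(rec X. c.(c.a.b.X + (c.0)\{b}\{d})) :: -b-> t5
  t5 = rec X. c.(c.a.b.X + (c.0)\{b}\{d}) :: -c-> t1
Partition-refinement fixed point:
  B0 = {s0, t0, t5}
  B1 = {s1, t1}
  B2 = {s2, t2}
  B3 = {s3, t3}
  B4 = {s4, t4}
s0 ∈ B0, t0 ∈ B0 → same block

P ~ Q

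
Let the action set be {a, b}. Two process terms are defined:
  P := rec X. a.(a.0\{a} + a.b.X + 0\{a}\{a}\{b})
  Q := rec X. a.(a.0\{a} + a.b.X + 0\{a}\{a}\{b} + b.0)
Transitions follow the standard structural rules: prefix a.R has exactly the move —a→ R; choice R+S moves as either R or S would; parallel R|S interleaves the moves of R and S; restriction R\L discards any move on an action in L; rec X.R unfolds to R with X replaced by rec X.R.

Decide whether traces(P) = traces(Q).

LTS(P): 4 reachable states
  p0 = rec X. a.(a.0\{a} + a.b.X + 0\{a}\{a}\{b}) | ··a··> p1
  p1 = a.0\{a} + a.b.(rec X. a.(a.0\{a} + a.b.X + 0\{a}\{a}\{b})) + 0\{a}\{a}\{b} | ··a··> p2, ··a··> p3
  p2 = 0\{a} | (no moves)
  p3 = b.(rec X. a.(a.0\{a} + a.b.X + 0\{a}\{a}\{b})) | ··b··> p0
LTS(Q): 5 reachable states
  q0 = rec X. a.(a.0\{a} + a.b.X + 0\{a}\{a}\{b} + b.0) | ··a··> q1
  q1 = a.0\{a} + a.b.(rec X. a.(a.0\{a} + a.b.X + 0\{a}\{a}\{b} + b.0)) + 0\{a}\{a}\{b} + b.0 | ··a··> q2, ··a··> q3, ··b··> q4
  q2 = 0\{a} | (no moves)
  q3 = b.(rec X. a.(a.0\{a} + a.b.X + 0\{a}\{a}\{b} + b.0)) | ··b··> q0
  q4 = 0 | (no moves)
Executing ab from Q (initial set {q0}):
  [1] a ⇒ {q1}
  [2] b ⇒ {q4}
  — Q admits the full trace.
Executing ab from P (initial set {p0}):
  [1] a ⇒ {p1}
  [2] b ⇒ no successor for P

NO — witness ⟨ab⟩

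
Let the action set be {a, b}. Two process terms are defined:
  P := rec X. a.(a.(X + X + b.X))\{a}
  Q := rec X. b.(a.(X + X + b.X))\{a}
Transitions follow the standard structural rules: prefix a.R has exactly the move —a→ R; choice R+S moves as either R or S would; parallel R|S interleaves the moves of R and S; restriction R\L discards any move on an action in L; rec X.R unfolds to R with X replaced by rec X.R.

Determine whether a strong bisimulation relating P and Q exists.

Reachable graph of P (2 states):
  m0 = rec X. a.(a.(X + X + b.X))\{a} | =a=> m1
  m1 = (a.((rec X. a.(a.(X + X + b.X))\{a}) + (rec X. a.(a.(X + X + b.X))\{a}) + b.(rec X. a.(a.(X + X + b.X))\{a})))\{a} | ·
Reachable graph of Q (2 states):
  n0 = rec X. b.(a.(X + X + b.X))\{a} | =b=> n1
  n1 = (a.((rec X. b.(a.(X + X + b.X))\{a}) + (rec X. b.(a.(X + X + b.X))\{a}) + b.(rec X. b.(a.(X + X + b.X))\{a})))\{a} | ·
Coarsest stable partition (strong bisimilarity classes):
  B0 = {m0}
  B1 = {m1, n1}
  B2 = {n0}
m0 ∈ B0, n0 ∈ B2 → different blocks

NO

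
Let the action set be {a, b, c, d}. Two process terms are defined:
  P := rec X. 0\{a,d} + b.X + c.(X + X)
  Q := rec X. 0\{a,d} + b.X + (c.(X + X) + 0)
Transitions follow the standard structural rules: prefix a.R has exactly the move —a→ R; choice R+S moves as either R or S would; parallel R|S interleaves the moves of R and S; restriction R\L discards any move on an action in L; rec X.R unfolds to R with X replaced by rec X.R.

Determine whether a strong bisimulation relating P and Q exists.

YES

P's transition system — 2 states:
  s0 = rec X. 0\{a,d} + b.X + c.(X + X) | ··b··> s0, ··c··> s1
  s1 = (rec X. 0\{a,d} + b.X + c.(X + X)) + (rec X. 0\{a,d} + b.X + c.(X + X)) | ··b··> s0, ··c··> s1
Q's transition system — 2 states:
  t0 = rec X. 0\{a,d} + b.X + (c.(X + X) + 0) | ··b··> t0, ··c··> t1
  t1 = (rec X. 0\{a,d} + b.X + (c.(X + X) + 0)) + (rec X. 0\{a,d} + b.X + (c.(X + X) + 0)) | ··b··> t0, ··c··> t1
Partition-refinement fixed point:
  B0 = {s0, s1, t0, t1}
s0 ∈ B0, t0 ∈ B0 → same block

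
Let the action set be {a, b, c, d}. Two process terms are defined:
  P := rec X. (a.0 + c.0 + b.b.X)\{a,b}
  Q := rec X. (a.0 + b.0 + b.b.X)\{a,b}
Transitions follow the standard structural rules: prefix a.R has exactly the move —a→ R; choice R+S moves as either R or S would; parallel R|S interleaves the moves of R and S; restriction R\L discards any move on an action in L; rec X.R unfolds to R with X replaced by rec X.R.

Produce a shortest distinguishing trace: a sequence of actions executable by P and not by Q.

c

P's transition system — 2 states:
  m0 = rec X. (a.0 + c.0 + b.b.X)\{a,b} | ··c··> m1
  m1 = 0\{a,b} | deadlocked
Q's transition system — 1 states:
  n0 = rec X. (a.0 + b.0 + b.b.X)\{a,b} | deadlocked
Executing c from P (initial set {m0}):
  [1] c ⇒ {m1}
  ✓ P
Executing c from Q (initial set {n0}):
  [1] c ⇒ ∅ (Q stuck)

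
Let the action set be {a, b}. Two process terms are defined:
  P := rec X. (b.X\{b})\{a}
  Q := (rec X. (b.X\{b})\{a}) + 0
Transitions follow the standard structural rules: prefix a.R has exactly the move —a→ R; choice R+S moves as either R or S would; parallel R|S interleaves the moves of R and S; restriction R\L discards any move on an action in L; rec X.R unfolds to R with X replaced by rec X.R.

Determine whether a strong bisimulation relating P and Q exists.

P ~ Q

Reachable graph of P (2 states):
  s0 = rec X. (b.X\{b})\{a} :: --b--▸ s1
  s1 = (rec X. (b.X\{b})\{a})\{b}\{a} :: ·
Reachable graph of Q (2 states):
  t0 = (rec X. (b.X\{b})\{a}) + 0 :: --b--▸ t1
  t1 = (rec X. (b.X\{b})\{a})\{b}\{a} :: ·
Bisimilarity quotient blocks:
  B0 = {s0, t0}
  B1 = {s1, t1}
s0 ∈ B0, t0 ∈ B0 → same block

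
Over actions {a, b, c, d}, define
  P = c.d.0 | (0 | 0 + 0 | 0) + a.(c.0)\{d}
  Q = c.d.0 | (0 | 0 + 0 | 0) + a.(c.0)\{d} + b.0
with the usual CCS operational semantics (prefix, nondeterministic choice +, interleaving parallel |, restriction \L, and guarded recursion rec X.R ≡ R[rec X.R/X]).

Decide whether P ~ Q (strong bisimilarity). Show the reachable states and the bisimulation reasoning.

not bisimilar

LTS(P): 5 reachable states
  u0 = c.d.0 | (0 | 0 + 0 | 0) + a.(c.0)\{d} → ··a··> u1, ··c··> u2
  u1 = (c.0)\{d} → ··c··> u3
  u2 = d.0 | (0 | 0 + 0 | 0) → ··d··> u4
  u3 = 0\{d} → stopped
  u4 = 0 | (0 | 0 + 0 | 0) → stopped
LTS(Q): 6 reachable states
  v0 = c.d.0 | (0 | 0 + 0 | 0) + a.(c.0)\{d} + b.0 → ··a··> v1, ··b··> v2, ··c··> v3
  v1 = (c.0)\{d} → ··c··> v4
  v2 = 0 → stopped
  v3 = d.0 | (0 | 0 + 0 | 0) → ··d··> v5
  v4 = 0\{d} → stopped
  v5 = 0 | (0 | 0 + 0 | 0) → stopped
Partition-refinement fixed point:
  B0 = {u0}
  B1 = {u2, v3}
  B2 = {u3, u4, v2, v4, v5}
  B3 = {u1, v1}
  B4 = {v0}
u0 ∈ B0, v0 ∈ B4 → different blocks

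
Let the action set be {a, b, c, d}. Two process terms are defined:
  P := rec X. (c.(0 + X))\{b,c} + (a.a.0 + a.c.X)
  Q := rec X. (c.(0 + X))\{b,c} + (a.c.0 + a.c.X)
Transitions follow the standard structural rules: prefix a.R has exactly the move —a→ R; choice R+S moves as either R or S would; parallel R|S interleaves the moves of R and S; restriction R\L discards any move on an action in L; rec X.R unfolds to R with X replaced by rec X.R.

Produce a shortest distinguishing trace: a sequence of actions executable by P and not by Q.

aa

Reachable graph of P (4 states):
  p0 = rec X. (c.(0 + X))\{b,c} + (a.a.0 + a.c.X) :: ··a··> p1, ··a··> p2
  p1 = a.0 :: ··a··> p3
  p2 = c.(rec X. (c.(0 + X))\{b,c} + (a.a.0 + a.c.X)) :: ··c··> p0
  p3 = 0 :: deadlocked
Reachable graph of Q (4 states):
  q0 = rec X. (c.(0 + X))\{b,c} + (a.c.0 + a.c.X) :: ··a··> q1, ··a··> q2
  q1 = c.(rec X. (c.(0 + X))\{b,c} + (a.c.0 + a.c.X)) :: ··c··> q0
  q2 = c.0 :: ··c··> q3
  q3 = 0 :: deadlocked
Executing aa from P (initial set {p0}):
  step 1 (a): {p1, p2}
  step 2 (a): {p3}
  — P admits the full trace.
Executing aa from Q (initial set {q0}):
  step 1 (a): {q1, q2}
  step 2 (a): ∅ (Q stuck)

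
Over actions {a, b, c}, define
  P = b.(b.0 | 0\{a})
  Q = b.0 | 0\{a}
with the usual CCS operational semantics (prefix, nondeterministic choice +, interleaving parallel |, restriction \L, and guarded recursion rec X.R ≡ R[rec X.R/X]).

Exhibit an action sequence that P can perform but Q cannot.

P's transition system — 3 states:
  m0 = b.(b.0 | 0\{a}) has moves ··b··> m1
  m1 = b.0 | 0\{a} has moves ··b··> m2
  m2 = 0 | 0\{a} has moves deadlocked
Q's transition system — 2 states:
  n0 = b.0 | 0\{a} has moves ··b··> n1
  n1 = 0 | 0\{a} has moves deadlocked
Trace ⟨bb⟩ through P, begin at {m0}:
  [1] b ⇒ {m1}
  [2] b ⇒ {m2}
  — P admits the full trace.
Trace ⟨bb⟩ through Q, begin at {n0}:
  [1] b ⇒ {n1}
  [2] b ⇒ ∅ (Q stuck)

bb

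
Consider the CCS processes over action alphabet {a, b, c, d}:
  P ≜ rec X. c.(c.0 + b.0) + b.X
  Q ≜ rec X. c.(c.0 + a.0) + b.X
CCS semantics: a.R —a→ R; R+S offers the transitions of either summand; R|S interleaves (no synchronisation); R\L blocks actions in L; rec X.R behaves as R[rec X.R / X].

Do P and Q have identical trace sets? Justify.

P's transition system — 3 states:
  u0 = rec X. c.(c.0 + b.0) + b.X has moves ··b··> u0, ··c··> u1
  u1 = c.0 + b.0 has moves ··b··> u2, ··c··> u2
  u2 = 0 has moves (no moves)
Q's transition system — 3 states:
  v0 = rec X. c.(c.0 + a.0) + b.X has moves ··b··> v0, ··c··> v1
  v1 = c.0 + a.0 has moves ··a··> v2, ··c··> v2
  v2 = 0 has moves (no moves)
Trace ⟨cb⟩ through P, begin at {u0}:
  after c @ step 1: {u1}
  after b @ step 2: {u2}
  — P admits the full trace.
Trace ⟨cb⟩ through Q, begin at {v0}:
  after c @ step 1: {v1}
  after b @ step 2: no successor for Q

trace-distinct — witness ⟨cb⟩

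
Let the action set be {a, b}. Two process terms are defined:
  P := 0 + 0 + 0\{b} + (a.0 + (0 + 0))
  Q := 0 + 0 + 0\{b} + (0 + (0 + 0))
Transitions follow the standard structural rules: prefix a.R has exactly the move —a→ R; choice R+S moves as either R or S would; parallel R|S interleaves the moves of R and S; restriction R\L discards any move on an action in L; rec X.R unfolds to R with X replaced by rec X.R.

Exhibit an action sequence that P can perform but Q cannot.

a

Reachable graph of P (2 states):
  m0 = 0 + 0 + 0\{b} + (a.0 + (0 + 0)) :: --a--▸ m1
  m1 = 0 :: deadlocked
Reachable graph of Q (1 states):
  n0 = 0 + 0 + 0\{b} + (0 + (0 + 0)) :: deadlocked
Run σ = ⟨a⟩ on P: start {m0}
  step 1 (a): {m1}
  ✓ P
Run σ = ⟨a⟩ on Q: start {n0}
  step 1 (a): ∅ (Q stuck)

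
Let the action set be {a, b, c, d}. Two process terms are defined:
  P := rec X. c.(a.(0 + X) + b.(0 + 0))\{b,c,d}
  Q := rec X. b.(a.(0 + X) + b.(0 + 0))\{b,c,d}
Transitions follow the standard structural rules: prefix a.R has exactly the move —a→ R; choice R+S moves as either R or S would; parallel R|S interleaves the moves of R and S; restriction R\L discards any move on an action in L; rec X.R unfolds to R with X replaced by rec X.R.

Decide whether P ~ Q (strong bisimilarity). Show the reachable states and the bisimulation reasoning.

P's transition system — 3 states:
  s0 = rec X. c.(a.(0 + X) + b.(0 + 0))\{b,c,d} :: ··c··> s1
  s1 = (a.(0 + (rec X. c.(a.(0 + X) + b.(0 + 0))\{b,c,d})) + b.(0 + 0))\{b,c,d} :: ··a··> s2
  s2 = (0 + (rec X. c.(a.(0 + X) + b.(0 + 0))\{b,c,d}))\{b,c,d} :: stopped
Q's transition system — 3 states:
  t0 = rec X. b.(a.(0 + X) + b.(0 + 0))\{b,c,d} :: ··b··> t1
  t1 = (a.(0 + (rec X. b.(a.(0 + X) + b.(0 + 0))\{b,c,d})) + b.(0 + 0))\{b,c,d} :: ··a··> t2
  t2 = (0 + (rec X. b.(a.(0 + X) + b.(0 + 0))\{b,c,d}))\{b,c,d} :: stopped
Coarsest stable partition (strong bisimilarity classes):
  B0 = {s0}
  B1 = {s1, t1}
  B2 = {s2, t2}
  B3 = {t0}
s0 ∈ B0, t0 ∈ B3 → different blocks

not bisimilar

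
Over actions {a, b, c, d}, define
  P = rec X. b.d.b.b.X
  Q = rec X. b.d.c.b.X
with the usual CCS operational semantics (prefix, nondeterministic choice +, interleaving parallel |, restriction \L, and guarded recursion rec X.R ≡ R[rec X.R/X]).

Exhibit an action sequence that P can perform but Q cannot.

LTS(P): 4 reachable states
  p0 = rec X. b.d.b.b.X | =b=> p1
  p1 = d.b.b.(rec X. b.d.b.b.X) | =d=> p2
  p2 = b.b.(rec X. b.d.b.b.X) | =b=> p3
  p3 = b.(rec X. b.d.b.b.X) | =b=> p0
LTS(Q): 4 reachable states
  q0 = rec X. b.d.c.b.X | =b=> q1
  q1 = d.c.b.(rec X. b.d.c.b.X) | =d=> q2
  q2 = c.b.(rec X. b.d.c.b.X) | =c=> q3
  q3 = b.(rec X. b.d.c.b.X) | =b=> q0
Executing bdb from P (initial set {p0}):
  after b @ step 1: {p1}
  after d @ step 2: {p2}
  after b @ step 3: {p3}
  P completes σ.
Executing bdb from Q (initial set {q0}):
  after b @ step 1: {q1}
  after d @ step 2: {q2}
  after b @ step 3: no successor for Q

bdb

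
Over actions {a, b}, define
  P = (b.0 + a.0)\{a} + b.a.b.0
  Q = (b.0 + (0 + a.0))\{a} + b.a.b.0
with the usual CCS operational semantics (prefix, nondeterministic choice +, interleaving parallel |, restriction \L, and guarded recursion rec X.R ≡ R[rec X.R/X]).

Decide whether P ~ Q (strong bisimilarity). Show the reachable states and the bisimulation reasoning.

P ~ Q

LTS(P): 5 reachable states
  s0 = (b.0 + a.0)\{a} + b.a.b.0 has moves ··b··> s1, ··b··> s2
  s1 = 0\{a} has moves ·
  s2 = a.b.0 has moves ··a··> s3
  s3 = b.0 has moves ··b··> s4
  s4 = 0 has moves ·
LTS(Q): 5 reachable states
  t0 = (b.0 + (0 + a.0))\{a} + b.a.b.0 has moves ··b··> t1, ··b··> t2
  t1 = 0\{a} has moves ·
  t2 = a.b.0 has moves ··a··> t3
  t3 = b.0 has moves ··b··> t4
  t4 = 0 has moves ·
Bisimilarity quotient blocks:
  B0 = {s0, t0}
  B1 = {s1, s4, t1, t4}
  B2 = {s2, t2}
  B3 = {s3, t3}
s0 ∈ B0, t0 ∈ B0 → same block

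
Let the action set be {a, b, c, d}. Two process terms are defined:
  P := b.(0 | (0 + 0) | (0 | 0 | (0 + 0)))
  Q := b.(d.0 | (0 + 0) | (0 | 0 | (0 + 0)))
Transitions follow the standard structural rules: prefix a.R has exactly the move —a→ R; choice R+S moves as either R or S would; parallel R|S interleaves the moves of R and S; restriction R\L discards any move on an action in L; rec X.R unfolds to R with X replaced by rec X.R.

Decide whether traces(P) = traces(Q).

Reachable graph of P (2 states):
  u0 = b.(0 | (0 + 0) | (0 | 0 | (0 + 0))) has moves ··b··> u1
  u1 = 0 | (0 + 0) | (0 | 0 | (0 + 0)) has moves deadlocked
Reachable graph of Q (3 states):
  v0 = b.(d.0 | (0 + 0) | (0 | 0 | (0 + 0))) has moves ··b··> v1
  v1 = d.0 | (0 + 0) | (0 | 0 | (0 + 0)) has moves ··d··> v2
  v2 = 0 | (0 + 0) | (0 | 0 | (0 + 0)) has moves deadlocked
Run σ = ⟨bd⟩ on Q: start {v0}
  after b @ step 1: {v1}
  after d @ step 2: {v2}
  ✓ Q
Run σ = ⟨bd⟩ on P: start {u0}
  after b @ step 1: {u1}
  after d @ step 2: no successor for P

NO — witness ⟨bd⟩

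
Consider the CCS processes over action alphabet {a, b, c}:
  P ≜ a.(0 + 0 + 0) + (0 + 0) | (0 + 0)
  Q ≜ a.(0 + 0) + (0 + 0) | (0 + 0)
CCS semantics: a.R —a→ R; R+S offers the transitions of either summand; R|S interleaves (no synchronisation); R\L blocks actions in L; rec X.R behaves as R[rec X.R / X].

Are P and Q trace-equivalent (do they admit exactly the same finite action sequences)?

YES

Reachable graph of P (2 states):
  s0 = a.(0 + 0 + 0) + (0 + 0) | (0 + 0) → =a=> s1
  s1 = 0 + 0 + 0 → ∅
Reachable graph of Q (2 states):
  t0 = a.(0 + 0) + (0 + 0) | (0 + 0) → =a=> t1
  t1 = 0 + 0 → ∅
Partition-refinement fixed point:
  B0 = {s0, t0}
  B1 = {s1, t1}
s0 ∈ B0, t0 ∈ B0 → same block
Bisimilar ⇒ trace-equivalent.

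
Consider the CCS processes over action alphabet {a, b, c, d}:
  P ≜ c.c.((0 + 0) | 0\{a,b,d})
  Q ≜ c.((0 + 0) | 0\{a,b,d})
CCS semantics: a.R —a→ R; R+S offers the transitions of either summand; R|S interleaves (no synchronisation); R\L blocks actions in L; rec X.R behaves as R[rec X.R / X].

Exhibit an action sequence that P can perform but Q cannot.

cc

Reachable graph of P (3 states):
  u0 = c.c.((0 + 0) | 0\{a,b,d}) :: —c→ u1
  u1 = c.((0 + 0) | 0\{a,b,d}) :: —c→ u2
  u2 = (0 + 0) | 0\{a,b,d} :: deadlocked
Reachable graph of Q (2 states):
  v0 = c.((0 + 0) | 0\{a,b,d}) :: —c→ v1
  v1 = (0 + 0) | 0\{a,b,d} :: deadlocked
Run σ = ⟨cc⟩ on P: start {u0}
  after c @ step 1: {u1}
  after c @ step 2: {u2}
  P completes σ.
Run σ = ⟨cc⟩ on Q: start {v0}
  after c @ step 1: {v1}
  after c @ step 2: ∅  — Q cannot continue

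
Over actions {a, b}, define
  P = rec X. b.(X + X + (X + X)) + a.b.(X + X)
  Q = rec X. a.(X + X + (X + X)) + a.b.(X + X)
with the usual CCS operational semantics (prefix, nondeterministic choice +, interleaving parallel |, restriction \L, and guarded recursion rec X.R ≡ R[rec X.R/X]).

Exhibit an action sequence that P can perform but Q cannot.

b

P's transition system — 4 states:
  m0 = rec X. b.(X + X + (X + X)) + a.b.(X + X) ⊢ —a→ m1, —b→ m2
  m1 = b.((rec X. b.(X + X + (X + X)) + a.b.(X + X)) + (rec X. b.(X + X + (X + X)) + a.b.(X + X))) ⊢ —b→ m3
  m2 = (rec X. b.(X + X + (X + X)) + a.b.(X + X)) + (rec X. b.(X + X + (X + X)) + a.b.(X + X)) + ((rec X. b.(X + X + (X + X)) + a.b.(X + X)) + (rec X. b.(X + X + (X + X)) + a.b.(X + X))) ⊢ —a→ m1, —b→ m2
  m3 = (rec X. b.(X + X + (X + X)) + a.b.(X + X)) + (rec X. b.(X + X + (X + X)) + a.b.(X + X)) ⊢ —a→ m1, —b→ m2
Q's transition system — 4 states:
  n0 = rec X. a.(X + X + (X + X)) + a.b.(X + X) ⊢ —a→ n1, —a→ n2
  n1 = (rec X. a.(X + X + (X + X)) + a.b.(X + X)) + (rec X. a.(X + X + (X + X)) + a.b.(X + X)) + ((rec X. a.(X + X + (X + X)) + a.b.(X + X)) + (rec X. a.(X + X + (X + X)) + a.b.(X + X))) ⊢ —a→ n1, —a→ n2
  n2 = b.((rec X. a.(X + X + (X + X)) + a.b.(X + X)) + (rec X. a.(X + X + (X + X)) + a.b.(X + X))) ⊢ —b→ n3
  n3 = (rec X. a.(X + X + (X + X)) + a.b.(X + X)) + (rec X. a.(X + X + (X + X)) + a.b.(X + X)) ⊢ —a→ n1, —a→ n2
Run σ = ⟨b⟩ on P: start {m0}
  after b @ step 1: {m2}
  — P admits the full trace.
Run σ = ⟨b⟩ on Q: start {n0}
  after b @ step 1: ∅ (Q stuck)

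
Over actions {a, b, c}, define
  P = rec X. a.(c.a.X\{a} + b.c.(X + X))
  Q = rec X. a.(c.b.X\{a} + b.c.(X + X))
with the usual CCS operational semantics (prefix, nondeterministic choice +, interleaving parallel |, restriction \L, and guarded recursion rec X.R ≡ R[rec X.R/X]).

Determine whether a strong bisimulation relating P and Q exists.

NO

P's transition system — 6 states:
  u0 = rec X. a.(c.a.X\{a} + b.c.(X + X)) ⊢ --a--▸ u1
  u1 = c.a.(rec X. a.(c.a.X\{a} + b.c.(X + X)))\{a} + b.c.((rec X. a.(c.a.X\{a} + b.c.(X + X))) + (rec X. a.(c.a.X\{a} + b.c.(X + X)))) ⊢ --b--▸ u2, --c--▸ u3
  u2 = c.((rec X. a.(c.a.X\{a} + b.c.(X + X))) + (rec X. a.(c.a.X\{a} + b.c.(X + X)))) ⊢ --c--▸ u4
  u3 = a.(rec X. a.(c.a.X\{a} + b.c.(X + X)))\{a} ⊢ --a--▸ u5
  u4 = (rec X. a.(c.a.X\{a} + b.c.(X + X))) + (rec X. a.(c.a.X\{a} + b.c.(X + X))) ⊢ --a--▸ u1
  u5 = (rec X. a.(c.a.X\{a} + b.c.(X + X)))\{a} ⊢ (no moves)
Q's transition system — 6 states:
  v0 = rec X. a.(c.b.X\{a} + b.c.(X + X)) ⊢ --a--▸ v1
  v1 = c.b.(rec X. a.(c.b.X\{a} + b.c.(X + X)))\{a} + b.c.((rec X. a.(c.b.X\{a} + b.c.(X + X))) + (rec X. a.(c.b.X\{a} + b.c.(X + X)))) ⊢ --b--▸ v2, --c--▸ v3
  v2 = c.((rec X. a.(c.b.X\{a} + b.c.(X + X))) + (rec X. a.(c.b.X\{a} + b.c.(X + X)))) ⊢ --c--▸ v4
  v3 = b.(rec X. a.(c.b.X\{a} + b.c.(X + X)))\{a} ⊢ --b--▸ v5
  v4 = (rec X. a.(c.b.X\{a} + b.c.(X + X))) + (rec X. a.(c.b.X\{a} + b.c.(X + X))) ⊢ --a--▸ v1
  v5 = (rec X. a.(c.b.X\{a} + b.c.(X + X)))\{a} ⊢ (no moves)
Partition-refinement fixed point:
  B0 = {u0, u4}
  B1 = {u1}
  B2 = {u2}
  B3 = {u3}
  B4 = {u5, v5}
  B5 = {v0, v4}
  B6 = {v1}
  B7 = {v3}
  B8 = {v2}
u0 ∈ B0, v0 ∈ B5 → different blocks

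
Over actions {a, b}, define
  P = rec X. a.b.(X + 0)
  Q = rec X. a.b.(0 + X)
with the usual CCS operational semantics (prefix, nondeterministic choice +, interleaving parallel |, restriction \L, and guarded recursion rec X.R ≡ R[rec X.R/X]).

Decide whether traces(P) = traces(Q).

YES

P's transition system — 3 states:
  u0 = rec X. a.b.(X + 0) | =a=> u1
  u1 = b.((rec X. a.b.(X + 0)) + 0) | =b=> u2
  u2 = (rec X. a.b.(X + 0)) + 0 | =a=> u1
Q's transition system — 3 states:
  v0 = rec X. a.b.(0 + X) | =a=> v1
  v1 = b.(0 + (rec X. a.b.(0 + X))) | =b=> v2
  v2 = 0 + (rec X. a.b.(0 + X)) | =a=> v1
Coarsest stable partition (strong bisimilarity classes):
  B0 = {u0, u2, v0, v2}
  B1 = {u1, v1}
u0 ∈ B0, v0 ∈ B0 → same block
Bisimilar ⇒ trace-equivalent.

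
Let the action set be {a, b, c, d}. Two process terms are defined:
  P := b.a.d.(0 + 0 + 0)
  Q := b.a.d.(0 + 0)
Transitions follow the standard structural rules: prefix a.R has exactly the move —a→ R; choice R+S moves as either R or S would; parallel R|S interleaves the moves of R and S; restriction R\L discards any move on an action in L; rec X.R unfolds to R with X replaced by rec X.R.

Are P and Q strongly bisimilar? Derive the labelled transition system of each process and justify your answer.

Reachable graph of P (4 states):
  u0 = b.a.d.(0 + 0 + 0) → --b--▸ u1
  u1 = a.d.(0 + 0 + 0) → --a--▸ u2
  u2 = d.(0 + 0 + 0) → --d--▸ u3
  u3 = 0 + 0 + 0 → stopped
Reachable graph of Q (4 states):
  v0 = b.a.d.(0 + 0) → --b--▸ v1
  v1 = a.d.(0 + 0) → --a--▸ v2
  v2 = d.(0 + 0) → --d--▸ v3
  v3 = 0 + 0 → stopped
Partition-refinement fixed point:
  B0 = {u0, v0}
  B1 = {u1, v1}
  B2 = {u2, v2}
  B3 = {u3, v3}
u0 ∈ B0, v0 ∈ B0 → same block

YES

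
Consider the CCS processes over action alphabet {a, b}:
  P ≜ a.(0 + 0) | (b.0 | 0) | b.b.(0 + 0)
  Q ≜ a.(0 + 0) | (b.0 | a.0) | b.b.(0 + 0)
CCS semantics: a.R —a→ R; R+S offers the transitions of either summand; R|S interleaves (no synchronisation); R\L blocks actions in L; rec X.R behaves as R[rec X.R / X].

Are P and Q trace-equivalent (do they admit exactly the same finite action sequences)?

trace-distinct — witness ⟨aa⟩

LTS(P): 12 reachable states
  u0 = a.(0 + 0) | (b.0 | 0) | b.b.(0 + 0) has moves =a=> u1, =b=> u2, =b=> u3
  u1 = (0 + 0) | (b.0 | 0) | b.b.(0 + 0) has moves =b=> u4, =b=> u5
  u2 = a.(0 + 0) | (0 | 0) | b.b.(0 + 0) has moves =a=> u4, =b=> u6
  u3 = a.(0 + 0) | (b.0 | 0) | b.(0 + 0) has moves =a=> u5, =b=> u6, =b=> u7
  u4 = (0 + 0) | (0 | 0) | b.b.(0 + 0) has moves =b=> u8
  u5 = (0 + 0) | (b.0 | 0) | b.(0 + 0) has moves =b=> u8, =b=> u9
  u6 = a.(0 + 0) | (0 | 0) | b.(0 + 0) has moves =a=> u8, =b=> u10
  u7 = a.(0 + 0) | (b.0 | 0) | (0 + 0) has moves =a=> u9, =b=> u10
  u8 = (0 + 0) | (0 | 0) | b.(0 + 0) has moves =b=> u11
  u9 = (0 + 0) | (b.0 | 0) | (0 + 0) has moves =b=> u11
  u10 = a.(0 + 0) | (0 | 0) | (0 + 0) has moves =a=> u11
  u11 = (0 + 0) | (0 | 0) | (0 + 0) has moves stopped
LTS(Q): 24 reachable states
  v0 = a.(0 + 0) | (b.0 | a.0) | b.b.(0 + 0) has moves =a=> v1, =a=> v2, =b=> v3, =b=> v4
  v1 = (0 + 0) | (b.0 | a.0) | b.b.(0 + 0) has moves =a=> v5, =b=> v6, =b=> v7
  v2 = a.(0 + 0) | (b.0 | 0) | b.b.(0 + 0) has moves =a=> v5, =b=> v8, =b=> v9
  v3 = a.(0 + 0) | (0 | a.0) | b.b.(0 + 0) has moves =a=> v6, =a=> v8, =b=> v10
  v4 = a.(0 + 0) | (b.0 | a.0) | b.(0 + 0) has moves =a=> v7, =a=> v9, =b=> v10, =b=> v11
  v5 = (0 + 0) | (b.0 | 0) | b.b.(0 + 0) has moves =b=> v12, =b=> v13
  v6 = (0 + 0) | (0 | a.0) | b.b.(0 + 0) has moves =a=> v12, =b=> v14
  v7 = (0 + 0) | (b.0 | a.0) | b.(0 + 0) has moves =a=> v13, =b=> v14, =b=> v15
  v8 = a.(0 + 0) | (0 | 0) | b.b.(0 + 0) has moves =a=> v12, =b=> v16
  v9 = a.(0 + 0) | (b.0 | 0) | b.(0 + 0) has moves =a=> v13, =b=> v16, =b=> v17
  v10 = a.(0 + 0) | (0 | a.0) | b.(0 + 0) has moves =a=> v14, =a=> v16, =b=> v18
  v11 = a.(0 + 0) | (b.0 | a.0) | (0 + 0) has moves =a=> v15, =a=> v17, =b=> v18
  v12 = (0 + 0) | (0 | 0) | b.b.(0 + 0) has moves =b=> v19
  v13 = (0 + 0) | (b.0 | 0) | b.(0 + 0) has moves =b=> v19, =b=> v20
  v14 = (0 + 0) | (0 | a.0) | b.(0 + 0) has moves =a=> v19, =b=> v21
  v15 = (0 + 0) | (b.0 | a.0) | (0 + 0) has moves =a=> v20, =b=> v21
  v16 = a.(0 + 0) | (0 | 0) | b.(0 + 0) has moves =a=> v19, =b=> v22
  v17 = a.(0 + 0) | (b.0 | 0) | (0 + 0) has moves =a=> v20, =b=> v22
  v18 = a.(0 + 0) | (0 | a.0) | (0 + 0) has moves =a=> v21, =a=> v22
  v19 = (0 + 0) | (0 | 0) | b.(0 + 0) has moves =b=> v23
  v20 = (0 + 0) | (b.0 | 0) | (0 + 0) has moves =b=> v23
  v21 = (0 + 0) | (0 | a.0) | (0 + 0) has moves =a=> v23
  v22 = a.(0 + 0) | (0 | 0) | (0 + 0) has moves =a=> v23
  v23 = (0 + 0) | (0 | 0) | (0 + 0) has moves stopped
Run σ = ⟨aa⟩ on Q: start {v0}
  after a @ step 1: {v1, v2}
  after a @ step 2: {v5}
  Q completes σ.
Run σ = ⟨aa⟩ on P: start {u0}
  after a @ step 1: {u1}
  after a @ step 2: no successor for P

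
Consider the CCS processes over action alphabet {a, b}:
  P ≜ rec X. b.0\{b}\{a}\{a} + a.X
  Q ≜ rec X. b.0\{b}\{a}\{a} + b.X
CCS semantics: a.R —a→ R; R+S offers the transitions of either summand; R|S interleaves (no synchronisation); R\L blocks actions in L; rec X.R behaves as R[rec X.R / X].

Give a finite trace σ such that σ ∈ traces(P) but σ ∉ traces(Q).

P's transition system — 2 states:
  u0 = rec X. b.0\{b}\{a}\{a} + a.X :: =a=> u0, =b=> u1
  u1 = 0\{b}\{a}\{a} :: stopped
Q's transition system — 2 states:
  v0 = rec X. b.0\{b}\{a}\{a} + b.X :: =b=> v0, =b=> v1
  v1 = 0\{b}\{a}\{a} :: stopped
Trace ⟨a⟩ through P, begin at {u0}:
  after a @ step 1: {u0}
  ✓ P
Trace ⟨a⟩ through Q, begin at {v0}:
  after a @ step 1: ∅ (Q stuck)

a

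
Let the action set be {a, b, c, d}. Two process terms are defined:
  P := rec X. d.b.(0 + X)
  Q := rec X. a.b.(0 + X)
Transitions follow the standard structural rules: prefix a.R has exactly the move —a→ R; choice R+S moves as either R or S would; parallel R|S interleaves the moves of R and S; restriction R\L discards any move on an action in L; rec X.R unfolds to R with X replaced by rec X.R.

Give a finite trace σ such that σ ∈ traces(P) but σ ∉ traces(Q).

d

P's transition system — 3 states:
  s0 = rec X. d.b.(0 + X) → -d-> s1
  s1 = b.(0 + (rec X. d.b.(0 + X))) → -b-> s2
  s2 = 0 + (rec X. d.b.(0 + X)) → -d-> s1
Q's transition system — 3 states:
  t0 = rec X. a.b.(0 + X) → -a-> t1
  t1 = b.(0 + (rec X. a.b.(0 + X))) → -b-> t2
  t2 = 0 + (rec X. a.b.(0 + X)) → -a-> t1
Executing d from P (initial set {s0}):
  after d @ step 1: {s1}
  P completes σ.
Executing d from Q (initial set {t0}):
  after d @ step 1: ∅ (Q stuck)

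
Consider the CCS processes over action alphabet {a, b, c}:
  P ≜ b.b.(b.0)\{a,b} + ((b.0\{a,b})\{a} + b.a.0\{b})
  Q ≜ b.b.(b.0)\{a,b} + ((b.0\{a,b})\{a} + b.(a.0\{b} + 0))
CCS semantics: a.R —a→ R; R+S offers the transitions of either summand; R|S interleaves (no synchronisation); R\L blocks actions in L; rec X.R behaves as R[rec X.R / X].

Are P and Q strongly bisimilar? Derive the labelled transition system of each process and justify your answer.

P's transition system — 6 states:
  m0 = b.b.(b.0)\{a,b} + ((b.0\{a,b})\{a} + b.a.0\{b}) has moves —b→ m1, —b→ m2, —b→ m3
  m1 = 0\{a,b}\{a} has moves deadlocked
  m2 = a.0\{b} has moves —a→ m4
  m3 = b.(b.0)\{a,b} has moves —b→ m5
  m4 = 0\{b} has moves deadlocked
  m5 = (b.0)\{a,b} has moves deadlocked
Q's transition system — 6 states:
  n0 = b.b.(b.0)\{a,b} + ((b.0\{a,b})\{a} + b.(a.0\{b} + 0)) has moves —b→ n1, —b→ n2, —b→ n3
  n1 = 0\{a,b}\{a} has moves deadlocked
  n2 = a.0\{b} + 0 has moves —a→ n4
  n3 = b.(b.0)\{a,b} has moves —b→ n5
  n4 = 0\{b} has moves deadlocked
  n5 = (b.0)\{a,b} has moves deadlocked
Coarsest stable partition (strong bisimilarity classes):
  B0 = {m0, n0}
  B1 = {m3, n3}
  B2 = {m1, m4, m5, n1, n4, n5}
  B3 = {m2, n2}
m0 ∈ B0, n0 ∈ B0 → same block

bisimilar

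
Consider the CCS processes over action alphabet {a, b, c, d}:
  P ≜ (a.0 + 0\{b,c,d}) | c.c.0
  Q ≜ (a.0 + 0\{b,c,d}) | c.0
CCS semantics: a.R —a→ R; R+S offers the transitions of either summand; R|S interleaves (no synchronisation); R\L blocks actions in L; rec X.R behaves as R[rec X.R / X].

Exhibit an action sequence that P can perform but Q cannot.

cc

Reachable graph of P (6 states):
  p0 = (a.0 + 0\{b,c,d}) | c.c.0 ⊢ --a--▸ p1, --c--▸ p2
  p1 = 0 | c.c.0 ⊢ --c--▸ p3
  p2 = (a.0 + 0\{b,c,d}) | c.0 ⊢ --a--▸ p3, --c--▸ p4
  p3 = 0 | c.0 ⊢ --c--▸ p5
  p4 = (a.0 + 0\{b,c,d}) | 0 ⊢ --a--▸ p5
  p5 = 0 | 0 ⊢ ∅
Reachable graph of Q (4 states):
  q0 = (a.0 + 0\{b,c,d}) | c.0 ⊢ --a--▸ q1, --c--▸ q2
  q1 = 0 | c.0 ⊢ --c--▸ q3
  q2 = (a.0 + 0\{b,c,d}) | 0 ⊢ --a--▸ q3
  q3 = 0 | 0 ⊢ ∅
Executing cc from P (initial set {p0}):
  step 1 (c): {p2}
  step 2 (c): {p4}
  — P admits the full trace.
Executing cc from Q (initial set {q0}):
  step 1 (c): {q2}
  step 2 (c): ∅  — Q cannot continue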